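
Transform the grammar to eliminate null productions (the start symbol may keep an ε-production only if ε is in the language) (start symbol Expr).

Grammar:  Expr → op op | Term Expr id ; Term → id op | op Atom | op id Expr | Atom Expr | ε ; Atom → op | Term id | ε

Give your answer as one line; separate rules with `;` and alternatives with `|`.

Expr → op op | Term Expr id | Expr id; Term → id op | op Atom | op | op id Expr | Atom Expr | Expr; Atom → op | Term id | id

Nullable nonterminals: {Atom, Term}.
ε ∉ L(G), so no ε-production is kept.
Expand every rule over subsets of its nullable positions: Expr → Term Expr id gives Term Expr id | Expr id. Term → op Atom gives op Atom | op. Term → Atom Expr gives Atom Expr | Expr. Atom → Term id gives Term id | id.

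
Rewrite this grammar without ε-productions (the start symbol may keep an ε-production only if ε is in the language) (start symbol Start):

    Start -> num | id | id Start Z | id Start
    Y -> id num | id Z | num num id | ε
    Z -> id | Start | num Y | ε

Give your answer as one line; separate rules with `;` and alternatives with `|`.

Start -> num | id | id Start Z | id Start; Y -> id num | id Z | id | num num id; Z -> id | Start | num Y | num

Nullable set = {Y, Z}.
ε ∉ L(G), so no ε-production is kept.
Expand every rule over subsets of its nullable positions: Start → id Start Z gives id Start Z | id Start. Y → id Z gives id Z | id. Z → num Y gives num Y | num.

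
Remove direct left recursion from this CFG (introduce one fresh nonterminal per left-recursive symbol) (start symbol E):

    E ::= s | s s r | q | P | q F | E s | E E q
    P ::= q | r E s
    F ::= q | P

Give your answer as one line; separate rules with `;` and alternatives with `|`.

E ::= s E' | s s r E' | q E' | P E' | q F E'; P ::= q | r E s; F ::= q | P; E' ::= s E' | E q E' | epsilon

Directly left-recursive nonterminal: E.
For E: α = {s, E q}, β = {s, s s r, q, P, q F}. Rewrite as E → β E' and E' → α E' | ε.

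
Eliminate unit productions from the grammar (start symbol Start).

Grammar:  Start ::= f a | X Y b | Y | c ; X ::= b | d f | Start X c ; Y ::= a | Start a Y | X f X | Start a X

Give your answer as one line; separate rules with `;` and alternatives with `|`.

Start ::= f a | X Y b | c | a | Start a Y | X f X | Start a X; X ::= b | d f | Start X c; Y ::= a | Start a Y | X f X | Start a X

Unit pairs: Start ⇒* {Y}.
For every A with A ⇒* B via unit rules, add B's non-unit alternatives to A; then delete every rule of the form X → Y.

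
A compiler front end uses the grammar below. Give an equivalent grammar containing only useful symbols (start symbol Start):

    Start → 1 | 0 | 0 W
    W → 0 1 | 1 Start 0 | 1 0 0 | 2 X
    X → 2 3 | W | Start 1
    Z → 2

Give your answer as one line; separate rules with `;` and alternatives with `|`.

Generating nonterminals: {Start, W, X, Z}.
Reachable from Start after that: {Start, W, X}.
Removed useless symbols: {Z} and every production mentioning them.

Start → 1 | 0 | 0 W; W → 0 1 | 1 Start 0 | 1 0 0 | 2 X; X → 2 3 | W | Start 1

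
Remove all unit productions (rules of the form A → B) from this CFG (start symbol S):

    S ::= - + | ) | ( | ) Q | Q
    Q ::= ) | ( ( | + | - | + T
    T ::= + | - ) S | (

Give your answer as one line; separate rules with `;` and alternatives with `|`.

S ::= - + | ) | ( | ) Q | ( ( | + | - | + T; Q ::= ) | ( ( | + | - | + T; T ::= + | - ) S | (

Unit pairs: S ⇒* {Q}.
Replace each nonterminal's rules with the union of the non-unit rules of every nonterminal it unit-derives.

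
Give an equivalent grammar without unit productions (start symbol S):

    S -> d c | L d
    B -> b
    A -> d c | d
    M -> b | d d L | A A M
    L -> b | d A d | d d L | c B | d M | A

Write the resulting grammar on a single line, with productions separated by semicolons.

Unit pairs: L ⇒* {A}.
For every A with A ⇒* B via unit rules, add B's non-unit alternatives to A; then delete every rule of the form X → Y.

S -> d c | L d; B -> b; A -> d c | d; M -> b | d d L | A A M; L -> b | d A d | d d L | c B | d M | d c | d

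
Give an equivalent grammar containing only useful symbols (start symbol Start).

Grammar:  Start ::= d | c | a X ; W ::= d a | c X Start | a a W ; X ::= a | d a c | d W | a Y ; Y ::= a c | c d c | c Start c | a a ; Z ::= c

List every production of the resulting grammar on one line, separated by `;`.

Generating nonterminals: {Start, W, X, Y, Z}.
Reachable from Start after that: {Start, W, X, Y}.
Removed useless symbols: {Z} and every production mentioning them.

Start ::= d | c | a X; W ::= d a | c X Start | a a W; X ::= a | d a c | d W | a Y; Y ::= a c | c d c | c Start c | a a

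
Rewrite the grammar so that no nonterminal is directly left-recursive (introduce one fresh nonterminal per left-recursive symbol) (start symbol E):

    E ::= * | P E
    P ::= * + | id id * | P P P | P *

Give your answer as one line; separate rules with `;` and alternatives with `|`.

P is directly left-recursive.
For P: α = {P P, *}, β = {* +, id id *}. Rewrite as P → β P' and P' → α P' | ε.

E ::= * | P E; P ::= * + P' | id id * P'; P' ::= P P P' | * P' | ε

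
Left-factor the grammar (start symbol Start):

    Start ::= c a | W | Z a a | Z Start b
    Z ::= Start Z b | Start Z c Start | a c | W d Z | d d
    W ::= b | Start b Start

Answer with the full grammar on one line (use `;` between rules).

Start ::= c a | W | Z Start1; Z ::= a c | W d Z | d d | Start Z Z1; W ::= b | Start b Start; Start1 ::= a a | Start b; Z1 ::= b | c Start

Start has alternatives sharing prefix 'Z': factor to Start → Z Start1 with Start1 → a a | Start b.
Z has alternatives sharing prefix 'Start Z': factor to Z → Start Z Z1 with Z1 → b | c Start.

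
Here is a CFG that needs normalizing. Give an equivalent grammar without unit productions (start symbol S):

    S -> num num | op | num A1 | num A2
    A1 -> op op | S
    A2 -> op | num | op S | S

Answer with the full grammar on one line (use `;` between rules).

Unit pairs: A1 ⇒* {S}; A2 ⇒* {S}.
Replace each nonterminal's rules with the union of the non-unit rules of every nonterminal it unit-derives.

S -> num num | op | num A1 | num A2; A1 -> op op | num num | op | num A1 | num A2; A2 -> op | num | op S | num num | num A1 | num A2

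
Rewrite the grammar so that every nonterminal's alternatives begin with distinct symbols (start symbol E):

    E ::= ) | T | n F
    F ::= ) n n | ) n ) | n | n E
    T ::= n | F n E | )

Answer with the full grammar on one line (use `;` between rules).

F has alternatives sharing prefix ') n': factor to F → ) n F' with F' → n | ).
F has alternatives sharing prefix 'n': factor to F → n F'' with F'' → ε | E.

E ::= ) | T | n F; F ::= ) n F' | n F''; T ::= n | F n E | ); F' ::= n | ); F'' ::= ε | E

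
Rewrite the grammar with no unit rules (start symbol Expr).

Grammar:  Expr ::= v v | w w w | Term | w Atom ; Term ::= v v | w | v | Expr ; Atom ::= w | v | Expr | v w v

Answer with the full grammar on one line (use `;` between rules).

Expr ::= v v | w | v | w w w | w Atom; Term ::= v v | w | v | w w w | w Atom; Atom ::= v v | w | v | v w v | w w w | w Atom

Unit pairs: Atom ⇒* {Expr, Term}; Expr ⇒* {Term}; Term ⇒* {Expr}.
Replace each nonterminal's rules with the union of the non-unit rules of every nonterminal it unit-derives.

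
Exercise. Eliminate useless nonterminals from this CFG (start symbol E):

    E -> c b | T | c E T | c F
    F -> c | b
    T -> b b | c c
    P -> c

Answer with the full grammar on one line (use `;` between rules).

E -> c b | T | c E T | c F; F -> c | b; T -> b b | c c

Generating nonterminals: {E, F, P, T}.
Reachable from E after that: {E, F, T}.
Removed useless symbols: {P} and every production mentioning them.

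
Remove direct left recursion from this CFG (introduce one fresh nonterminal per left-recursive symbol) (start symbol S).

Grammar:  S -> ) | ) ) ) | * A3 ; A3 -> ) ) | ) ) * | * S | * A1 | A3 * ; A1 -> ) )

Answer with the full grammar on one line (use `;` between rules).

Left recursion appears on A3.
For A3: α = {*}, β = {) ), ) ) *, * S, * A1}. Rewrite as A3 → β A3' and A3' → α A3' | ε.

S -> ) | ) ) ) | * A3; A3 -> ) ) A3' | ) ) * A3' | * S A3' | * A1 A3'; A1 -> ) ); A3' -> * A3' | ε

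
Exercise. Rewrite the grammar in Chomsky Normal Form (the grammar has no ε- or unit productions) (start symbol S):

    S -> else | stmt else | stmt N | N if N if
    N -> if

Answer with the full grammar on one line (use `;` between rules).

S -> else | X1 X2 | X1 N | N Y1; N -> if; X1 -> stmt; X2 -> else; X3 -> if; Y1 -> X3 Y2; Y2 -> N X3

Introduce a nonterminal for each terminal appearing in a rule of length ≥ 2: X1 → stmt, X2 → else, X3 → if.
Binarize each right-hand side of length ≥ 3 by chaining fresh nonterminals (Y1, Y2, …): affected rules were S → N X3 N X3.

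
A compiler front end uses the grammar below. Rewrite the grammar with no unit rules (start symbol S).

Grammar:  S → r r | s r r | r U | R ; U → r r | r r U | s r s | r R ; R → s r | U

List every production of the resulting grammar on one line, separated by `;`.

Unit pairs: R ⇒* {U}; S ⇒* {R, U}.
For each unit pair (A, B), copy every non-unit production of B to A, then drop all unit productions.

S → r r | r r U | s r s | r R | s r r | r U | s r; U → r r | r r U | s r s | r R; R → r r | r r U | s r s | r R | s r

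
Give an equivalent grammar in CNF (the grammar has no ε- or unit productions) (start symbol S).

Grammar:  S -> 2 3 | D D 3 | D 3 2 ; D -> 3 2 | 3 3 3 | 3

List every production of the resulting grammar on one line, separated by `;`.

S -> X1 X2 | D Y1 | D Y2; D -> X2 X1 | X2 Y3 | 3; X1 -> 2; X2 -> 3; Y1 -> D X2; Y2 -> X2 X1; Y3 -> X2 X2

Introduce a nonterminal for each terminal appearing in a rule of length ≥ 2: X1 → 2, X2 → 3.
Binarize each right-hand side of length ≥ 3 by chaining fresh nonterminals (Y1, Y2, …): affected rules were S → D D X2; S → D X2 X1; D → X2 X2 X2.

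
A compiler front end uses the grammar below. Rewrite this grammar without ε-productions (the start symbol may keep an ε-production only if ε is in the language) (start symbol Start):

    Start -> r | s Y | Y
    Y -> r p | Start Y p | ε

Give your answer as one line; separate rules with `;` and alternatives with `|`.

Start -> r | s Y | s | Y | ε; Y -> r p | Start Y p | Start p | Y p | p

Nullable nonterminals: {Start, Y}.
ε ∈ L(G) since Start is nullable, so keep Start → ε.
Add the nullable-subset variants: Start → s Y gives s Y | s. Y → Start Y p gives Start Y p | Start p | Y p | p.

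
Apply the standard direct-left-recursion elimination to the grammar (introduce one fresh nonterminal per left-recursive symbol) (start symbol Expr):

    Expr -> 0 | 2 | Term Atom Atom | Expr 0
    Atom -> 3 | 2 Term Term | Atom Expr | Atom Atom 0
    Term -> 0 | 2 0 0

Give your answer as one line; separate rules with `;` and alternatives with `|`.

Expr -> 0 Expr1 | 2 Expr1 | Term Atom Atom Expr1; Atom -> 3 Atom1 | 2 Term Term Atom1; Term -> 0 | 2 0 0; Expr1 -> 0 Expr1 | ε; Atom1 -> Expr Atom1 | Atom 0 Atom1 | ε

Directly left-recursive nonterminals: Expr, Atom.
For Expr: α = {0}, β = {0, 2, Term Atom Atom}. Rewrite as Expr → β Expr1 and Expr1 → α Expr1 | ε.
For Atom: α = {Expr, Atom 0}, β = {3, 2 Term Term}. Rewrite as Atom → β Atom1 and Atom1 → α Atom1 | ε.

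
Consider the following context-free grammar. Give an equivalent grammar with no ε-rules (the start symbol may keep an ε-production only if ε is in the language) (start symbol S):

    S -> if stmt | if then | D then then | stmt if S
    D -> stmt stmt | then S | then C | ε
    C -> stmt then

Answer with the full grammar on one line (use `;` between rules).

S -> if stmt | if then | D then then | then then | stmt if S; D -> stmt stmt | then S | then C; C -> stmt then

The nullable symbols are {D}.
ε ∉ L(G), so no ε-production is kept.
Expand every rule over subsets of its nullable positions: S → D then then gives D then then | then then.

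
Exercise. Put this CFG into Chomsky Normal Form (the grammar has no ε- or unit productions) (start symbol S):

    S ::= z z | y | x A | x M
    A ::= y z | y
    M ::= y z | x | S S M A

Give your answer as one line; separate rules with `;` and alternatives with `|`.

S ::= X1 X1 | y | X2 A | X2 M; A ::= X3 X1 | y; M ::= X3 X1 | x | S Y1; X1 ::= z; X2 ::= x; X3 ::= y; Y1 ::= S Y2; Y2 ::= M A

Introduce a nonterminal for each terminal appearing in a rule of length ≥ 2: X1 → z, X2 → x, X3 → y.
Binarize each right-hand side of length ≥ 3 by chaining fresh nonterminals (Y1, Y2, …): affected rules were M → S S M A.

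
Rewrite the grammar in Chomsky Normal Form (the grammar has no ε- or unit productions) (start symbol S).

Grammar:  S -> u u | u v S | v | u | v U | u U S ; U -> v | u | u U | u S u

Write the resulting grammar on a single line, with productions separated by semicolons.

S -> X1 X1 | X1 Y1 | v | u | X2 U | X1 Y2; U -> v | u | X1 U | X1 Y3; X1 -> u; X2 -> v; Y1 -> X2 S; Y2 -> U S; Y3 -> S X1

Introduce a nonterminal for each terminal appearing in a rule of length ≥ 2: X1 → u, X2 → v.
Binarize each right-hand side of length ≥ 3 by chaining fresh nonterminals (Y1, Y2, …): affected rules were S → X1 X2 S; S → X1 U S; U → X1 S X1.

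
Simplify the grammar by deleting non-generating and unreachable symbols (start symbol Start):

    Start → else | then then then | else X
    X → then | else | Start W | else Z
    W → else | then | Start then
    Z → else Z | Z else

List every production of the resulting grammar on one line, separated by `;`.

Generating nonterminals: {Start, W, X}.
Reachable from Start after that: {Start, W, X}.
Removed useless symbols: {Z} and every production mentioning them.

Start → else | then then then | else X; X → then | else | Start W; W → else | then | Start then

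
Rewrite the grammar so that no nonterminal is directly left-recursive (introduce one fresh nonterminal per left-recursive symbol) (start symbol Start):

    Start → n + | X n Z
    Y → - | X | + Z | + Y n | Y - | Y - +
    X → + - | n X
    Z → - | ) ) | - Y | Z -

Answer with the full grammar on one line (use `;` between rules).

Y, Z are directly left-recursive.
For Y: α = {-, - +}, β = {-, X, + Z, + Y n}. Rewrite as Y → β Y1 and Y1 → α Y1 | ε.
For Z: α = {-}, β = {-, ) ), - Y}. Rewrite as Z → β Z1 and Z1 → α Z1 | ε.

Start → n + | X n Z; Y → - Y1 | X Y1 | + Z Y1 | + Y n Y1; X → + - | n X; Z → - Z1 | ) ) Z1 | - Y Z1; Y1 → - Y1 | - + Y1 | ε; Z1 → - Z1 | ε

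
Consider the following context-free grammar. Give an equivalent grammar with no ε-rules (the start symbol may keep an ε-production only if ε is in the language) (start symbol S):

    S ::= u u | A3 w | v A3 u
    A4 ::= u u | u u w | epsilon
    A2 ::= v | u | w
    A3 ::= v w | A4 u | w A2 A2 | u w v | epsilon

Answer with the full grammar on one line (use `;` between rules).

Nullable set = {A3, A4}.
ε ∉ L(G), so no ε-production is kept.
Add the nullable-subset variants: S → A3 w gives A3 w | w. S → v A3 u gives v A3 u | v u. A3 → A4 u gives A4 u | u.

S ::= u u | A3 w | w | v A3 u | v u; A4 ::= u u | u u w; A2 ::= v | u | w; A3 ::= v w | A4 u | u | w A2 A2 | u w v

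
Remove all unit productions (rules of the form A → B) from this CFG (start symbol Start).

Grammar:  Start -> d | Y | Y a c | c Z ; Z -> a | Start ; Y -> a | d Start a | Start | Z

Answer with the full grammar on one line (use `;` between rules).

Start -> a | d | Y a c | c Z | d Start a; Z -> a | d | Y a c | c Z | d Start a; Y -> a | d | Y a c | c Z | d Start a

Unit pairs: Start ⇒* {Y, Z}; Y ⇒* {Start, Z}; Z ⇒* {Start, Y}.
For each unit pair (A, B), copy every non-unit production of B to A, then drop all unit productions.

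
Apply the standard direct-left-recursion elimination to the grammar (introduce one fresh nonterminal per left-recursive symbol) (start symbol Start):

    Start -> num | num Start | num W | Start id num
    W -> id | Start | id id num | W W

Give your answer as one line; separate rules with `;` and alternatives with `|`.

Left recursion appears on Start, W.
For Start: α = {id num}, β = {num, num Start, num W}. Rewrite as Start → β Start1 and Start1 → α Start1 | ε.
For W: α = {W}, β = {id, Start, id id num}. Rewrite as W → β W1 and W1 → α W1 | ε.

Start -> num Start1 | num Start Start1 | num W Start1; W -> id W1 | Start W1 | id id num W1; Start1 -> id num Start1 | epsilon; W1 -> W W1 | epsilon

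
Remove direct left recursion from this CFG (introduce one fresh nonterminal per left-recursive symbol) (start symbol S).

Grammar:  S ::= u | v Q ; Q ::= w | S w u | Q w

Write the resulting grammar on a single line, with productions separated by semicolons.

Directly left-recursive nonterminal: Q.
For Q: α = {w}, β = {w, S w u}. Rewrite as Q → β Q' and Q' → α Q' | ε.

S ::= u | v Q; Q ::= w Q' | S w u Q'; Q' ::= w Q' | eps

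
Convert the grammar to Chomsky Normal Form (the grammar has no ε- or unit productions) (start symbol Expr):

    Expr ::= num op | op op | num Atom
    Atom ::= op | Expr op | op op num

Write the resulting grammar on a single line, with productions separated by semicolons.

Expr ::= X1 X2 | X2 X2 | X1 Atom; Atom ::= op | Expr X2 | X2 Y1; X1 ::= num; X2 ::= op; Y1 ::= X2 X1

Introduce a nonterminal for each terminal appearing in a rule of length ≥ 2: X1 → num, X2 → op.
Binarize each right-hand side of length ≥ 3 by chaining fresh nonterminals (Y1, Y2, …): affected rules were Atom → X2 X2 X1.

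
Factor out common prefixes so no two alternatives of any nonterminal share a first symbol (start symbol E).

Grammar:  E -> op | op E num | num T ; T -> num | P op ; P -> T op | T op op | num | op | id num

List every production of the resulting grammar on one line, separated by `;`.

E has alternatives sharing prefix 'op': factor to E → op E' with E' → ε | E num.
P has alternatives sharing prefix 'T op': factor to P → T op P' with P' → ε | op.

E -> num T | op E'; T -> num | P op; P -> num | op | id num | T op P'; E' -> ε | E num; P' -> ε | op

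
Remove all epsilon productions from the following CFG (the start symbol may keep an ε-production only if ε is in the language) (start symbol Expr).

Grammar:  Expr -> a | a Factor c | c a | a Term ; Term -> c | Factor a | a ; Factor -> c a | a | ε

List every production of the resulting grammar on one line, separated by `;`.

Expr -> a | a Factor c | a c | c a | a Term; Term -> c | Factor a | a; Factor -> c a | a

Nullable set = {Factor}.
ε ∉ L(G), so no ε-production is kept.
Expand every rule over subsets of its nullable positions: Expr → a Factor c gives a Factor c | a c. Term → Factor a gives Factor a | a.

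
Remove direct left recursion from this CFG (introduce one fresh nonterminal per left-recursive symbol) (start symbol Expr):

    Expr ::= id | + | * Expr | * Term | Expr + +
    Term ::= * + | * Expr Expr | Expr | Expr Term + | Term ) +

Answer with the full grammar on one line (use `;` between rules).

Expr, Term are directly left-recursive.
For Expr: α = {+ +}, β = {id, +, * Expr, * Term}. Rewrite as Expr → β Expr1 and Expr1 → α Expr1 | ε.
For Term: α = {) +}, β = {* +, * Expr Expr, Expr, Expr Term +}. Rewrite as Term → β Term1 and Term1 → α Term1 | ε.

Expr ::= id Expr1 | + Expr1 | * Expr Expr1 | * Term Expr1; Term ::= * + Term1 | * Expr Expr Term1 | Expr Term1 | Expr Term + Term1; Expr1 ::= + + Expr1 | ε; Term1 ::= ) + Term1 | ε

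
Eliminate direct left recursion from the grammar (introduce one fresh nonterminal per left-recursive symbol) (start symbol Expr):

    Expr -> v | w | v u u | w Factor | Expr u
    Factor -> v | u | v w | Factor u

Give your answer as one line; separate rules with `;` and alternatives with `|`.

Expr, Factor are directly left-recursive.
For Expr: α = {u}, β = {v, w, v u u, w Factor}. Rewrite as Expr → β Expr1 and Expr1 → α Expr1 | ε.
For Factor: α = {u}, β = {v, u, v w}. Rewrite as Factor → β Factor1 and Factor1 → α Factor1 | ε.

Expr -> v Expr1 | w Expr1 | v u u Expr1 | w Factor Expr1; Factor -> v Factor1 | u Factor1 | v w Factor1; Expr1 -> u Expr1 | ε; Factor1 -> u Factor1 | ε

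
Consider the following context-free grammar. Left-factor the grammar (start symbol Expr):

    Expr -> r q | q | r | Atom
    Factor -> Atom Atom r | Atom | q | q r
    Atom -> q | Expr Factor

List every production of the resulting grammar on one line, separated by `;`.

Expr has alternatives sharing prefix 'r': factor to Expr → r Expr1 with Expr1 → q | ε.
Factor has alternatives sharing prefix 'Atom': factor to Factor → Atom Factor1 with Factor1 → Atom r | ε.
Factor has alternatives sharing prefix 'q': factor to Factor → q Factor2 with Factor2 → ε | r.

Expr -> q | Atom | r Expr1; Factor -> Atom Factor1 | q Factor2; Atom -> q | Expr Factor; Expr1 -> q | ε; Factor1 -> Atom r | ε; Factor2 -> ε | r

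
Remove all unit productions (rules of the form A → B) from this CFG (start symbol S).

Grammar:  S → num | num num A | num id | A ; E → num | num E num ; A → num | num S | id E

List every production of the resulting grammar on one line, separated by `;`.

S → num | num num A | num id | num S | id E; E → num | num E num; A → num | num S | id E

Unit pairs: S ⇒* {A}.
For every A with A ⇒* B via unit rules, add B's non-unit alternatives to A; then delete every rule of the form X → Y.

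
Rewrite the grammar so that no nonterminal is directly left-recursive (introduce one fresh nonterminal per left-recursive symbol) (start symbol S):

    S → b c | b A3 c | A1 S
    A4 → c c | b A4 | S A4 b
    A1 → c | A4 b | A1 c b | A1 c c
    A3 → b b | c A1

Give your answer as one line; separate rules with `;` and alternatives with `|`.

S → b c | b A3 c | A1 S; A4 → c c | b A4 | S A4 b; A1 → c A1' | A4 b A1'; A3 → b b | c A1; A1' → c b A1' | c c A1' | ε

Left recursion appears on A1.
For A1: α = {c b, c c}, β = {c, A4 b}. Rewrite as A1 → β A1' and A1' → α A1' | ε.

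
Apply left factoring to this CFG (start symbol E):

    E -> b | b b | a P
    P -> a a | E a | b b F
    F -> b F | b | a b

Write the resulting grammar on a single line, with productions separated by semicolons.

E -> a P | b E'; P -> a a | E a | b b F; F -> a b | b F'; E' -> eps | b; F' -> F | eps

E has alternatives sharing prefix 'b': factor to E → b E' with E' → ε | b.
F has alternatives sharing prefix 'b': factor to F → b F' with F' → F | ε.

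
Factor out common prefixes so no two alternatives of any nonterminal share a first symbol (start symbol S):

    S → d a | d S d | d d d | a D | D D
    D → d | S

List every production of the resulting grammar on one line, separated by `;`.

S has alternatives sharing prefix 'd': factor to S → d S' with S' → a | S d | d d.

S → a D | D D | d S'; D → d | S; S' → a | S d | d d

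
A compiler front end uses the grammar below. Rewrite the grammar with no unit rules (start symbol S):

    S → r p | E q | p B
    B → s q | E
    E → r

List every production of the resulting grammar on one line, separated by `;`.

Unit pairs: B ⇒* {E}.
For every A with A ⇒* B via unit rules, add B's non-unit alternatives to A; then delete every rule of the form X → Y.

S → r p | E q | p B; B → s q | r; E → r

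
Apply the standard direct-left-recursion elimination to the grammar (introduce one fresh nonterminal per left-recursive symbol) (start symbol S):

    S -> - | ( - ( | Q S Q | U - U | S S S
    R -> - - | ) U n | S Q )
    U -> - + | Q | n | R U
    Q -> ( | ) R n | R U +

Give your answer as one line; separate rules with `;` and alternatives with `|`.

Left recursion appears on S.
For S: α = {S S}, β = {-, ( - (, Q S Q, U - U}. Rewrite as S → β S' and S' → α S' | ε.

S -> - S' | ( - ( S' | Q S Q S' | U - U S'; R -> - - | ) U n | S Q ); U -> - + | Q | n | R U; Q -> ( | ) R n | R U +; S' -> S S S' | ε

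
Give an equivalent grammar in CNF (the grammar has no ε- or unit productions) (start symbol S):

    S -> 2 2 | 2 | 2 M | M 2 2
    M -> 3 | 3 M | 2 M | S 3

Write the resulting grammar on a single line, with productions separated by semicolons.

Introduce a nonterminal for each terminal appearing in a rule of length ≥ 2: X1 → 2, X2 → 3.
Binarize each right-hand side of length ≥ 3 by chaining fresh nonterminals (Y1, Y2, …): affected rules were S → M X1 X1.

S -> X1 X1 | 2 | X1 M | M Y1; M -> 3 | X2 M | X1 M | S X2; X1 -> 2; X2 -> 3; Y1 -> X1 X1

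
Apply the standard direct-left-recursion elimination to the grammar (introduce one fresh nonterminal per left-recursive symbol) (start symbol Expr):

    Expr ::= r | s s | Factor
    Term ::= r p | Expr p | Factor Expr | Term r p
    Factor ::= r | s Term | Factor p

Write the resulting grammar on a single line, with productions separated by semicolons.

Directly left-recursive nonterminals: Term, Factor.
For Term: α = {r p}, β = {r p, Expr p, Factor Expr}. Rewrite as Term → β Term1 and Term1 → α Term1 | ε.
For Factor: α = {p}, β = {r, s Term}. Rewrite as Factor → β Factor1 and Factor1 → α Factor1 | ε.

Expr ::= r | s s | Factor; Term ::= r p Term1 | Expr p Term1 | Factor Expr Term1; Factor ::= r Factor1 | s Term Factor1; Term1 ::= r p Term1 | ε; Factor1 ::= p Factor1 | ε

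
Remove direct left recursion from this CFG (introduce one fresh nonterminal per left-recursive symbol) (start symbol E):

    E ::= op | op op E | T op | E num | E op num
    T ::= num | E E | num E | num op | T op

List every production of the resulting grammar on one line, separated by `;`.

Directly left-recursive nonterminals: E, T.
For E: α = {num, op num}, β = {op, op op E, T op}. Rewrite as E → β E' and E' → α E' | ε.
For T: α = {op}, β = {num, E E, num E, num op}. Rewrite as T → β T' and T' → α T' | ε.

E ::= op E' | op op E E' | T op E'; T ::= num T' | E E T' | num E T' | num op T'; E' ::= num E' | op num E' | ε; T' ::= op T' | ε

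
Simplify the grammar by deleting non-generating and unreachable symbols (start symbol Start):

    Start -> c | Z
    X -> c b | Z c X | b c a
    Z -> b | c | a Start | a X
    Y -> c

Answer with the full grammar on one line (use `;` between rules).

Generating nonterminals: {Start, X, Y, Z}.
Reachable from Start after that: {Start, X, Z}.
Removed useless symbols: {Y} and every production mentioning them.

Start -> c | Z; X -> c b | Z c X | b c a; Z -> b | c | a Start | a X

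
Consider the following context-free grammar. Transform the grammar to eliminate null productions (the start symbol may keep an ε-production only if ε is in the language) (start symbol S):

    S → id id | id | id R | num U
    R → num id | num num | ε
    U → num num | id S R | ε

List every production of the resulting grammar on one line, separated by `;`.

Nullable set = {R, U}.
ε ∉ L(G), so no ε-production is kept.
Add the nullable-subset variants: S → num U gives num U | num. U → id S R gives id S R | id S.

S → id id | id | id R | num U | num; R → num id | num num; U → num num | id S R | id S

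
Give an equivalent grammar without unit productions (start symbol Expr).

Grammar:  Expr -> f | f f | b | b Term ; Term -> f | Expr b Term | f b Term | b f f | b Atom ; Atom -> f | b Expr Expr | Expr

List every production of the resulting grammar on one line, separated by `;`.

Expr -> f | f f | b | b Term; Term -> f | Expr b Term | f b Term | b f f | b Atom; Atom -> f | b Expr Expr | f f | b | b Term

Unit pairs: Atom ⇒* {Expr}.
For each unit pair (A, B), copy every non-unit production of B to A, then drop all unit productions.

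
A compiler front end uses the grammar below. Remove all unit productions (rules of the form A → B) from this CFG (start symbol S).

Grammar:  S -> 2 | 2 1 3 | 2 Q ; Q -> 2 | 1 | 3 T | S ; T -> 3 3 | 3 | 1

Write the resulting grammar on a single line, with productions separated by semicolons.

Unit pairs: Q ⇒* {S}.
For each unit pair (A, B), copy every non-unit production of B to A, then drop all unit productions.

S -> 2 | 2 1 3 | 2 Q; Q -> 2 | 2 1 3 | 2 Q | 1 | 3 T; T -> 3 3 | 3 | 1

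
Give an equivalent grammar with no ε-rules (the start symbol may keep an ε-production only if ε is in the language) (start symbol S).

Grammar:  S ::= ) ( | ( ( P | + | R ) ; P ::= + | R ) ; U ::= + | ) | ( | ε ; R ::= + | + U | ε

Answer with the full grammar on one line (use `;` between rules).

Nullable set = {R, U}.
ε ∉ L(G), so no ε-production is kept.
For each production, add variants omitting each subset of nullable occurrences: S → R ) gives R ) | ). P → R ) gives R ) | ).

S ::= ) ( | ( ( P | + | R ) | ); P ::= + | R ) | ); U ::= + | ) | (; R ::= + | + U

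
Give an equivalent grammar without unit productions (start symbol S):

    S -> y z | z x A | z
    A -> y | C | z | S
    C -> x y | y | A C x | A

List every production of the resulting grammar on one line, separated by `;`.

S -> y z | z x A | z; A -> x y | y | A C x | y z | z x A | z; C -> x y | y | A C x | y z | z x A | z

Unit pairs: A ⇒* {C, S}; C ⇒* {A, S}.
For every A with A ⇒* B via unit rules, add B's non-unit alternatives to A; then delete every rule of the form X → Y.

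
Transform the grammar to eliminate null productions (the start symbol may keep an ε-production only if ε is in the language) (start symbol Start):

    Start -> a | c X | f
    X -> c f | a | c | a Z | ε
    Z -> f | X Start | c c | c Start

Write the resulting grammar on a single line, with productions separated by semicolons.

The nullable symbols are {X}.
ε ∉ L(G), so no ε-production is kept.
Expand every rule over subsets of its nullable positions: Start → c X gives c X | c. Z → X Start gives X Start | Start.

Start -> a | c X | c | f; X -> c f | a | c | a Z; Z -> f | X Start | Start | c c | c Start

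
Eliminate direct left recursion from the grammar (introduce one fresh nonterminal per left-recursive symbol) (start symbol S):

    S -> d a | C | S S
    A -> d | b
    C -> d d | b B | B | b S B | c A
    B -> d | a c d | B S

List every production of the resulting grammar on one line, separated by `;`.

S -> d a S' | C S'; A -> d | b; C -> d d | b B | B | b S B | c A; B -> d B' | a c d B'; S' -> S S' | epsilon; B' -> S B' | epsilon

Left recursion appears on S, B.
For S: α = {S}, β = {d a, C}. Rewrite as S → β S' and S' → α S' | ε.
For B: α = {S}, β = {d, a c d}. Rewrite as B → β B' and B' → α B' | ε.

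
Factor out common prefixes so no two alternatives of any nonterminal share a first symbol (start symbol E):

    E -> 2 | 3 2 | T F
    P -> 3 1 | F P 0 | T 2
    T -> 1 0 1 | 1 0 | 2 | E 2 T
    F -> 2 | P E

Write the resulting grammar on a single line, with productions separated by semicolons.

E -> 2 | 3 2 | T F; P -> 3 1 | F P 0 | T 2; T -> 2 | E 2 T | 1 0 T'; F -> 2 | P E; T' -> 1 | ε

T has alternatives sharing prefix '1 0': factor to T → 1 0 T' with T' → 1 | ε.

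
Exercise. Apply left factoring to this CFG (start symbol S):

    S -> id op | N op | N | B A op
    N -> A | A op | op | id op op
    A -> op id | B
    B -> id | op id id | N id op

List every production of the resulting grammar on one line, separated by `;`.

S -> id op | B A op | N S'; N -> op | id op op | A N'; A -> op id | B; B -> id | op id id | N id op; S' -> op | ε; N' -> ε | op

S has alternatives sharing prefix 'N': factor to S → N S' with S' → op | ε.
N has alternatives sharing prefix 'A': factor to N → A N' with N' → ε | op.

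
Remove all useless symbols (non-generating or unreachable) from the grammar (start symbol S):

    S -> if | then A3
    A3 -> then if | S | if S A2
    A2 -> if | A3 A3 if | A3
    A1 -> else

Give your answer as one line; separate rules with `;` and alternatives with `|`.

S -> if | then A3; A3 -> then if | S | if S A2; A2 -> if | A3 A3 if | A3

Generating nonterminals: {A1, A2, A3, S}.
Reachable from S after that: {A2, A3, S}.
Removed useless symbols: {A1} and every production mentioning them.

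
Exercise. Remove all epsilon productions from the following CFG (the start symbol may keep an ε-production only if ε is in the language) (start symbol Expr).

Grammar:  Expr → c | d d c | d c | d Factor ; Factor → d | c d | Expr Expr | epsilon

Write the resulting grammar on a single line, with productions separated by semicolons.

The nullable symbols are {Factor}.
ε ∉ L(G), so no ε-production is kept.
Add the nullable-subset variants: Expr → d Factor gives d Factor | d.

Expr → c | d d c | d c | d Factor | d; Factor → d | c d | Expr Expr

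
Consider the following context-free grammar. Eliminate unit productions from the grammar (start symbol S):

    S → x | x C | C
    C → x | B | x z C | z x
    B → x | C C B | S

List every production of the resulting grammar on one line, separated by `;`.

S → x | C C B | x z C | z x | x C; C → x | C C B | x z C | z x | x C; B → x | C C B | x z C | z x | x C

Unit pairs: B ⇒* {C, S}; C ⇒* {B, S}; S ⇒* {B, C}.
For every A with A ⇒* B via unit rules, add B's non-unit alternatives to A; then delete every rule of the form X → Y.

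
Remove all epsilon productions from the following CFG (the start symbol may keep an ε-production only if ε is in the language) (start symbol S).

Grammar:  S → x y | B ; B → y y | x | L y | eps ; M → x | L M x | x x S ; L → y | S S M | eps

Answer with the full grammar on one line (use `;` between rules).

S → x y | B | ε; B → y y | x | L y | y; M → x | L M x | M x | x x S | x x; L → y | S S M | S M | M

The nullable symbols are {B, L, S}.
ε ∈ L(G) since S is nullable, so keep S → ε.
Add the nullable-subset variants: B → L y gives L y | y. M → L M x gives L M x | M x. M → x x S gives x x S | x x. L → S S M gives S S M | S M | M.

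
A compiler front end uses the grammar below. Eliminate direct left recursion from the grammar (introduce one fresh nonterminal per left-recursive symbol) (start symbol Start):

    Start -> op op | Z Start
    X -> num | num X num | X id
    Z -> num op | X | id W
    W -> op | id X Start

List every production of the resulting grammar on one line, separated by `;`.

Start -> op op | Z Start; X -> num X1 | num X num X1; Z -> num op | X | id W; W -> op | id X Start; X1 -> id X1 | ε

Left recursion appears on X.
For X: α = {id}, β = {num, num X num}. Rewrite as X → β X1 and X1 → α X1 | ε.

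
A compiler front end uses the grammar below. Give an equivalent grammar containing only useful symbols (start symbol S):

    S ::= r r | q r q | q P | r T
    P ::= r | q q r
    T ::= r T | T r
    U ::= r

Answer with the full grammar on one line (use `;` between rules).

S ::= r r | q r q | q P; P ::= r | q q r

Generating nonterminals: {P, S, U}.
Reachable from S after that: {P, S}.
Removed useless symbols: {T, U} and every production mentioning them.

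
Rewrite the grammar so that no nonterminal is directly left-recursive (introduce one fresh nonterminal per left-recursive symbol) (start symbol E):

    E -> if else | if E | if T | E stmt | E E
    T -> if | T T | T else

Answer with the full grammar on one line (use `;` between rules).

E, T are directly left-recursive.
For E: α = {stmt, E}, β = {if else, if E, if T}. Rewrite as E → β E' and E' → α E' | ε.
For T: α = {T, else}, β = {if}. Rewrite as T → β T' and T' → α T' | ε.

E -> if else E' | if E E' | if T E'; T -> if T'; E' -> stmt E' | E E' | ε; T' -> T T' | else T' | ε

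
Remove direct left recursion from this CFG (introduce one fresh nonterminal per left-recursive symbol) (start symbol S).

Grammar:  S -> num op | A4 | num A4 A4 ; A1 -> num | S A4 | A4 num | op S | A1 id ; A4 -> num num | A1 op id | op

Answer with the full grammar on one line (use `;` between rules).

S -> num op | A4 | num A4 A4; A1 -> num A1' | S A4 A1' | A4 num A1' | op S A1'; A4 -> num num | A1 op id | op; A1' -> id A1' | ε

Directly left-recursive nonterminal: A1.
For A1: α = {id}, β = {num, S A4, A4 num, op S}. Rewrite as A1 → β A1' and A1' → α A1' | ε.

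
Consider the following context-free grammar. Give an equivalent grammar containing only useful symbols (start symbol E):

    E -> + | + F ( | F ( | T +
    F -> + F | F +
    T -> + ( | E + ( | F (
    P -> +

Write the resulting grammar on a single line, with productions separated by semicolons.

E -> + | T +; T -> + ( | E + (

Generating nonterminals: {E, P, T}.
Reachable from E after that: {E, T}.
Removed useless symbols: {F, P} and every production mentioning them.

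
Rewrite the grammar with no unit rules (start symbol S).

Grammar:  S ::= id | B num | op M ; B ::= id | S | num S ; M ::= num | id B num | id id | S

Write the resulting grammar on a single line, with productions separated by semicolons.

S ::= id | B num | op M; B ::= id | num S | B num | op M; M ::= id | B num | op M | num | id B num | id id

Unit pairs: B ⇒* {S}; M ⇒* {S}.
For every A with A ⇒* B via unit rules, add B's non-unit alternatives to A; then delete every rule of the form X → Y.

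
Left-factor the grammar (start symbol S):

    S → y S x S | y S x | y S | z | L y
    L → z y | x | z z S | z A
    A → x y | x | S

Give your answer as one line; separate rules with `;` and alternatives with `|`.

S has alternatives sharing prefix 'y S': factor to S → y S S' with S' → x S | x | ε.
L has alternatives sharing prefix 'z': factor to L → z L' with L' → y | z S | A.
A has alternatives sharing prefix 'x': factor to A → x A' with A' → y | ε.
S' has alternatives sharing prefix 'x': factor to S' → x S'' with S'' → S | ε.

S → z | L y | y S S'; L → x | z L'; A → S | x A'; S' → ε | x S''; L' → y | z S | A; A' → y | ε; S'' → S | ε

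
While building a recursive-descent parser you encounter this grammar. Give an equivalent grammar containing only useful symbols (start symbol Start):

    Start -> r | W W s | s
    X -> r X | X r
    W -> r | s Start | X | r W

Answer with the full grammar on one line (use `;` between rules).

Start -> r | W W s | s; W -> r | s Start | r W

Generating nonterminals: {Start, W}.
Reachable from Start after that: {Start, W}.
Removed useless symbols: {X} and every production mentioning them.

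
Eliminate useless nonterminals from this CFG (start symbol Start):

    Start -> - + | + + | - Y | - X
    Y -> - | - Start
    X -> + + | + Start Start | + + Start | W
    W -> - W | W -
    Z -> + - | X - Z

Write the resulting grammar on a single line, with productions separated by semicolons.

Start -> - + | + + | - Y | - X; Y -> - | - Start; X -> + + | + Start Start | + + Start

Generating nonterminals: {Start, X, Y, Z}.
Reachable from Start after that: {Start, X, Y}.
Removed useless symbols: {W, Z} and every production mentioning them.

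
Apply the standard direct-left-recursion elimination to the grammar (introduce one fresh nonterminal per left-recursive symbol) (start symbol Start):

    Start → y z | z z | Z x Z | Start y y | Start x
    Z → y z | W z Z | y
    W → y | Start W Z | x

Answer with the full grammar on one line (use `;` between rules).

Start → y z Start1 | z z Start1 | Z x Z Start1; Z → y z | W z Z | y; W → y | Start W Z | x; Start1 → y y Start1 | x Start1 | ε

Directly left-recursive nonterminal: Start.
For Start: α = {y y, x}, β = {y z, z z, Z x Z}. Rewrite as Start → β Start1 and Start1 → α Start1 | ε.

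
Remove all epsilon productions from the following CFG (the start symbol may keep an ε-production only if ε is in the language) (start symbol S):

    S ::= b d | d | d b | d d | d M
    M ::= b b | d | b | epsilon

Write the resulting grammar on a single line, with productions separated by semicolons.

The nullable symbols are {M}.
ε ∉ L(G), so no ε-production is kept.

S ::= b d | d | d b | d d | d M; M ::= b b | d | b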